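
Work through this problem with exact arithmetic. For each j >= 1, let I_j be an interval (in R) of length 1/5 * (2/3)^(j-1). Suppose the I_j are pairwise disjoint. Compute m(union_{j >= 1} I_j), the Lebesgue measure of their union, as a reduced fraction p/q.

By countable additivity of the Lebesgue measure on pairwise disjoint measurable sets,
  m(union_{j >= 1} I_j) = sum_{j >= 1} m(I_j) = sum_{j >= 1} a * r^(j-1),
  with a = 1/5 and r = 2/3.
Since 0 < r = 2/3 < 1, the geometric series converges:
  sum_{j >= 1} a * r^(j-1) = a / (1 - r).
  = 1/5 / (1 - 2/3)
  = 1/5 / (1/3)
  = 3/5.

3/5


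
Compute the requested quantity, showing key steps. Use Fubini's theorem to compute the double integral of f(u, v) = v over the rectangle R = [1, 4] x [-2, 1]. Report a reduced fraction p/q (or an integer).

f(u, v) is a tensor product of a function of u and a function of v, and both factors are bounded continuous (hence Lebesgue integrable) on the rectangle, so Fubini's theorem applies:
  integral_R f d(m x m) = (integral_a1^b1 1 du) * (integral_a2^b2 v dv).
Inner integral in u: integral_{1}^{4} 1 du = (4^1 - 1^1)/1
  = 3.
Inner integral in v: integral_{-2}^{1} v dv = (1^2 - (-2)^2)/2
  = -3/2.
Product: (3) * (-3/2) = -9/2.

-9/2


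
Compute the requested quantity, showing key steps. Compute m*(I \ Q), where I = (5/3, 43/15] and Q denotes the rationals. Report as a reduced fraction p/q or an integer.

The interval I = (5/3, 43/15] has m(I) = 43/15 - 5/3 = 6/5 (endpoints are measure-zero, so open/closed/half-open agree). Write I = (I cap Q) u (I \ Q). The rationals in I are countable, so m*(I cap Q) = 0 (cover each rational by intervals whose total length is arbitrarily small). By countable subadditivity m*(I) <= m*(I cap Q) + m*(I \ Q), hence m*(I \ Q) >= m(I) = 6/5. The reverse inequality m*(I \ Q) <= m*(I) = 6/5 is trivial since (I \ Q) is a subset of I. Therefore m*(I \ Q) = 6/5.

6/5


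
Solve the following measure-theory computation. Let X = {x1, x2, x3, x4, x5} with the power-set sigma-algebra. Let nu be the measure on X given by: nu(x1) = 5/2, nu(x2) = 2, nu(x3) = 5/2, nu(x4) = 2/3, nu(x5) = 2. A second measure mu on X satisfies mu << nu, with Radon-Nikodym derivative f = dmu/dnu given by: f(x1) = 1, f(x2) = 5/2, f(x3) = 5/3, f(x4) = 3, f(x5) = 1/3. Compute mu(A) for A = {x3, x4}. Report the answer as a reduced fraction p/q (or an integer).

By the defining property of the Radon-Nikodym derivative, for every measurable set A,
  mu(A) = integral_A f dnu.
Since nu is a discrete measure concentrated on the atoms of X, the integral over A reduces to the sum
  mu(A) = sum_{x in A} f(x) * nu({x}).
Computing each term:
  x3: f(x3) * nu(x3) = 5/3 * 5/2 = 25/6.
  x4: f(x4) * nu(x4) = 3 * 2/3 = 2.
Summing: mu(A) = 25/6 + 2 = 37/6.

37/6


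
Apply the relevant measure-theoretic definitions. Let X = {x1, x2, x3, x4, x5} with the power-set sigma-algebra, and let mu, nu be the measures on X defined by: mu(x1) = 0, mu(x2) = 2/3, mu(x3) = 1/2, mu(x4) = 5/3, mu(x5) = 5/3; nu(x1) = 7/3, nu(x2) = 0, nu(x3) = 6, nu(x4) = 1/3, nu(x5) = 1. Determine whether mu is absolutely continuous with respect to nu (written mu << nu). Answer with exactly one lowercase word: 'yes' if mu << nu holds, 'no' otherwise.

mu << nu means: every nu-null measurable set is also mu-null; equivalently, for every atom x, if nu({x}) = 0 then mu({x}) = 0.
Checking each atom:
  x1: nu = 7/3 > 0 -> no constraint.
  x2: nu = 0, mu = 2/3 > 0 -> violates mu << nu.
  x3: nu = 6 > 0 -> no constraint.
  x4: nu = 1/3 > 0 -> no constraint.
  x5: nu = 1 > 0 -> no constraint.
The atom(s) x2 violate the condition (nu = 0 but mu > 0). Therefore mu is NOT absolutely continuous w.r.t. nu.

no


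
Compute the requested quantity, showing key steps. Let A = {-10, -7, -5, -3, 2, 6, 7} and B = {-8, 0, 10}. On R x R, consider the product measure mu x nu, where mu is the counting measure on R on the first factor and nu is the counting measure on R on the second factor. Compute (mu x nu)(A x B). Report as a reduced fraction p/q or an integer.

For a measurable rectangle A x B, the product measure satisfies
  (mu x nu)(A x B) = mu(A) * nu(B).
  mu(A) = 7.
  nu(B) = 3.
  (mu x nu)(A x B) = 7 * 3 = 21.

21


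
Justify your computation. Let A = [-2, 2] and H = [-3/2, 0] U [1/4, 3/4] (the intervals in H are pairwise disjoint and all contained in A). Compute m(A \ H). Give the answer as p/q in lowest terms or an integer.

The ambient interval has length m(A) = 2 - (-2) = 4.
Since the holes are disjoint and sit inside A, by finite additivity
  m(H) = sum_i (b_i - a_i), and m(A \ H) = m(A) - m(H).
Computing the hole measures:
  m(H_1) = 0 - (-3/2) = 3/2.
  m(H_2) = 3/4 - 1/4 = 1/2.
Summed: m(H) = 3/2 + 1/2 = 2.
So m(A \ H) = 4 - 2 = 2.

2


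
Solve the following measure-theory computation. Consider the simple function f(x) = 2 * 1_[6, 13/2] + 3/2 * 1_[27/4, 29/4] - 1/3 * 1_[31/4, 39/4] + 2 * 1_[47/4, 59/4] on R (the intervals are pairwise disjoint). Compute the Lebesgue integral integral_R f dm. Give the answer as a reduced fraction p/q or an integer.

For a simple function f = sum_i c_i * 1_{A_i} with disjoint A_i,
  integral f dm = sum_i c_i * m(A_i).
Lengths of the A_i:
  m(A_1) = 13/2 - 6 = 1/2.
  m(A_2) = 29/4 - 27/4 = 1/2.
  m(A_3) = 39/4 - 31/4 = 2.
  m(A_4) = 59/4 - 47/4 = 3.
Contributions c_i * m(A_i):
  (2) * (1/2) = 1.
  (3/2) * (1/2) = 3/4.
  (-1/3) * (2) = -2/3.
  (2) * (3) = 6.
Total: 1 + 3/4 - 2/3 + 6 = 85/12.

85/12


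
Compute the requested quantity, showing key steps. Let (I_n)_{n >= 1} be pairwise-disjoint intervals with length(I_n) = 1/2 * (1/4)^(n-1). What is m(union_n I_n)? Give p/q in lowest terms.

By countable additivity of the Lebesgue measure on pairwise disjoint measurable sets,
  m(union_{n >= 1} I_n) = sum_{n >= 1} m(I_n) = sum_{n >= 1} a * r^(n-1),
  with a = 1/2 and r = 1/4.
Since 0 < r = 1/4 < 1, the geometric series converges:
  sum_{n >= 1} a * r^(n-1) = a / (1 - r).
  = 1/2 / (1 - 1/4)
  = 1/2 / (3/4)
  = 2/3.

2/3


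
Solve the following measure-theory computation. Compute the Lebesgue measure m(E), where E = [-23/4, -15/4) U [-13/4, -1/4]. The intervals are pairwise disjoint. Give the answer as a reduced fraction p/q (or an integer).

For pairwise disjoint intervals, m(union_i I_i) = sum_i m(I_i),
and m is invariant under swapping open/closed endpoints (single points have measure 0).
So m(E) = sum_i (b_i - a_i).
  I_1 has length -15/4 - (-23/4) = 2.
  I_2 has length -1/4 - (-13/4) = 3.
Summing:
  m(E) = 2 + 3 = 5.

5


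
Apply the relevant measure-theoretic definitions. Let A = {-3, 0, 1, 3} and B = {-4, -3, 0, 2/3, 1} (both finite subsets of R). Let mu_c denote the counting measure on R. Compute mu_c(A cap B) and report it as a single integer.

Counting measure on a finite set equals cardinality. mu_c(A cap B) = |A cap B| (elements appearing in both).
Enumerating the elements of A that also lie in B gives 3 element(s).
So mu_c(A cap B) = 3.

3


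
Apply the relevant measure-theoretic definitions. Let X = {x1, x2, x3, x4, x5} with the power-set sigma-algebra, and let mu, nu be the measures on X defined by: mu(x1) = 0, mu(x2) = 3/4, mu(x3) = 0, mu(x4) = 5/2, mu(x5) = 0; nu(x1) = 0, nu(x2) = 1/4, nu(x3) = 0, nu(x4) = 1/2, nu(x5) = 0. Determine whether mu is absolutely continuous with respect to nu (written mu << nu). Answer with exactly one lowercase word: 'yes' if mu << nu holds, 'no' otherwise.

mu << nu means: every nu-null measurable set is also mu-null; equivalently, for every atom x, if nu({x}) = 0 then mu({x}) = 0.
Checking each atom:
  x1: nu = 0, mu = 0 -> consistent with mu << nu.
  x2: nu = 1/4 > 0 -> no constraint.
  x3: nu = 0, mu = 0 -> consistent with mu << nu.
  x4: nu = 1/2 > 0 -> no constraint.
  x5: nu = 0, mu = 0 -> consistent with mu << nu.
No atom violates the condition. Therefore mu << nu.

yes


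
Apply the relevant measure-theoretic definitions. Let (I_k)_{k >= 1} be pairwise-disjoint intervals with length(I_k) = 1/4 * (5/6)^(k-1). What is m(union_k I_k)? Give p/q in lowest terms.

By countable additivity of the Lebesgue measure on pairwise disjoint measurable sets,
  m(union_{k >= 1} I_k) = sum_{k >= 1} m(I_k) = sum_{k >= 1} a * r^(k-1),
  with a = 1/4 and r = 5/6.
Since 0 < r = 5/6 < 1, the geometric series converges:
  sum_{k >= 1} a * r^(k-1) = a / (1 - r).
  = 1/4 / (1 - 5/6)
  = 1/4 / (1/6)
  = 3/2.

3/2


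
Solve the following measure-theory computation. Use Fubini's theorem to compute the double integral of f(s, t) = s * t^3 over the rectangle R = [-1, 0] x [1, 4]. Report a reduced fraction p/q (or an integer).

f(s, t) is a tensor product of a function of s and a function of t, and both factors are bounded continuous (hence Lebesgue integrable) on the rectangle, so Fubini's theorem applies:
  integral_R f d(m x m) = (integral_a1^b1 s ds) * (integral_a2^b2 t^3 dt).
Inner integral in s: integral_{-1}^{0} s ds = (0^2 - (-1)^2)/2
  = -1/2.
Inner integral in t: integral_{1}^{4} t^3 dt = (4^4 - 1^4)/4
  = 255/4.
Product: (-1/2) * (255/4) = -255/8.

-255/8


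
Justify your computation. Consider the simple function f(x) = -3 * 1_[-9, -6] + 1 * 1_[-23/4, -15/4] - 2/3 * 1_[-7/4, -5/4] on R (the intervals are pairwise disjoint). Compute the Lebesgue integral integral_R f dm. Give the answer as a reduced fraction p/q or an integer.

For a simple function f = sum_i c_i * 1_{A_i} with disjoint A_i,
  integral f dm = sum_i c_i * m(A_i).
Lengths of the A_i:
  m(A_1) = -6 - (-9) = 3.
  m(A_2) = -15/4 - (-23/4) = 2.
  m(A_3) = -5/4 - (-7/4) = 1/2.
Contributions c_i * m(A_i):
  (-3) * (3) = -9.
  (1) * (2) = 2.
  (-2/3) * (1/2) = -1/3.
Total: -9 + 2 - 1/3 = -22/3.

-22/3


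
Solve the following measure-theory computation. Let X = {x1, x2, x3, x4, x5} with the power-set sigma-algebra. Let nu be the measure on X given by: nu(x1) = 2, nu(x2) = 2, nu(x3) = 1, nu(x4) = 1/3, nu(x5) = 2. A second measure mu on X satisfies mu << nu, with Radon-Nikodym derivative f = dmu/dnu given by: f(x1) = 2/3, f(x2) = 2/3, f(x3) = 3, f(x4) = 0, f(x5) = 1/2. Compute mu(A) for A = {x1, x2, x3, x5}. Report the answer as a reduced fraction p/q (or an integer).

By the defining property of the Radon-Nikodym derivative, for every measurable set A,
  mu(A) = integral_A f dnu.
Since nu is a discrete measure concentrated on the atoms of X, the integral over A reduces to the sum
  mu(A) = sum_{x in A} f(x) * nu({x}).
Computing each term:
  x1: f(x1) * nu(x1) = 2/3 * 2 = 4/3.
  x2: f(x2) * nu(x2) = 2/3 * 2 = 4/3.
  x3: f(x3) * nu(x3) = 3 * 1 = 3.
  x5: f(x5) * nu(x5) = 1/2 * 2 = 1.
Summing: mu(A) = 4/3 + 4/3 + 3 + 1 = 20/3.

20/3


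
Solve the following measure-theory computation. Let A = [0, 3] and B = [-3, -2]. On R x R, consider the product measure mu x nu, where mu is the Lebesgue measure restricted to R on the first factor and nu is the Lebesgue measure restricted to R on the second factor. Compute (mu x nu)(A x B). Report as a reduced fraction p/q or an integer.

For a measurable rectangle A x B, the product measure satisfies
  (mu x nu)(A x B) = mu(A) * nu(B).
  mu(A) = 3.
  nu(B) = 1.
  (mu x nu)(A x B) = 3 * 1 = 3.

3


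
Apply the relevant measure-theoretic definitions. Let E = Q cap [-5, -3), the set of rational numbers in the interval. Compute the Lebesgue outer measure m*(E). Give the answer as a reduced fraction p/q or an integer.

The set Q cap [-5, -3) is countable (a subset of the countable set Q). Lebesgue outer measure of any countable set is 0: each singleton {q} has m*({q}) = 0, and by countable subadditivity m*(union_k {q_k}) <= sum_k m*({q_k}) = sum_k 0 = 0. The reverse inequality m*(E) >= 0 is automatic. So m*(Q cap [-5, -3)) = 0.

0


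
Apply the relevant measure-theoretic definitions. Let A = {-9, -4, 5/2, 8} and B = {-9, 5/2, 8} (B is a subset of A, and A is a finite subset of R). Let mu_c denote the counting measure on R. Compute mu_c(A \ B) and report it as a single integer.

Counting measure assigns mu_c(E) = |E| (number of elements) when E is finite. For B subset A, A \ B is the set of elements of A not in B, so |A \ B| = |A| - |B|.
|A| = 4, |B| = 3, so mu_c(A \ B) = 4 - 3 = 1.

1


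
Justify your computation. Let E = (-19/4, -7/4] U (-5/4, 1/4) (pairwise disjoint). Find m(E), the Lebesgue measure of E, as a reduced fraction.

For pairwise disjoint intervals, m(union_i I_i) = sum_i m(I_i),
and m is invariant under swapping open/closed endpoints (single points have measure 0).
So m(E) = sum_i (b_i - a_i).
  I_1 has length -7/4 - (-19/4) = 3.
  I_2 has length 1/4 - (-5/4) = 3/2.
Summing:
  m(E) = 3 + 3/2 = 9/2.

9/2


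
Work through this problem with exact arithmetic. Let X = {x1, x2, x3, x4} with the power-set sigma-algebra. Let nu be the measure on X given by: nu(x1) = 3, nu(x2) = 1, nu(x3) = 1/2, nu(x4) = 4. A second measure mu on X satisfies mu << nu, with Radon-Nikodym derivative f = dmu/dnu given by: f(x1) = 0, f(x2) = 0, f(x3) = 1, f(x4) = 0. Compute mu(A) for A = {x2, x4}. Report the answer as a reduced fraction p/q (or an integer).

By the defining property of the Radon-Nikodym derivative, for every measurable set A,
  mu(A) = integral_A f dnu.
Since nu is a discrete measure concentrated on the atoms of X, the integral over A reduces to the sum
  mu(A) = sum_{x in A} f(x) * nu({x}).
Computing each term:
  x2: f(x2) * nu(x2) = 0 * 1 = 0.
  x4: f(x4) * nu(x4) = 0 * 4 = 0.
Summing: mu(A) = 0 + 0 = 0.

0


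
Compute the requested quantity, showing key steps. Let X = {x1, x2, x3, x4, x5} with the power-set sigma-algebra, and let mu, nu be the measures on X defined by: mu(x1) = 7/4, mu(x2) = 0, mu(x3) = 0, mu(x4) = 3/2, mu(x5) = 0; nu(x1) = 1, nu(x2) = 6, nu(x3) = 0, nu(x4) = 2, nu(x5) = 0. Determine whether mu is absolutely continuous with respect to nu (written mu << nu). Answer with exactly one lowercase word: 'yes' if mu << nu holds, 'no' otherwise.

mu << nu means: every nu-null measurable set is also mu-null; equivalently, for every atom x, if nu({x}) = 0 then mu({x}) = 0.
Checking each atom:
  x1: nu = 1 > 0 -> no constraint.
  x2: nu = 6 > 0 -> no constraint.
  x3: nu = 0, mu = 0 -> consistent with mu << nu.
  x4: nu = 2 > 0 -> no constraint.
  x5: nu = 0, mu = 0 -> consistent with mu << nu.
No atom violates the condition. Therefore mu << nu.

yes


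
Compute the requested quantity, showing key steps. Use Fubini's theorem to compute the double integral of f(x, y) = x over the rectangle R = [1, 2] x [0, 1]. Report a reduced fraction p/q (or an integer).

f(x, y) is a tensor product of a function of x and a function of y, and both factors are bounded continuous (hence Lebesgue integrable) on the rectangle, so Fubini's theorem applies:
  integral_R f d(m x m) = (integral_a1^b1 x dx) * (integral_a2^b2 1 dy).
Inner integral in x: integral_{1}^{2} x dx = (2^2 - 1^2)/2
  = 3/2.
Inner integral in y: integral_{0}^{1} 1 dy = (1^1 - 0^1)/1
  = 1.
Product: (3/2) * (1) = 3/2.

3/2


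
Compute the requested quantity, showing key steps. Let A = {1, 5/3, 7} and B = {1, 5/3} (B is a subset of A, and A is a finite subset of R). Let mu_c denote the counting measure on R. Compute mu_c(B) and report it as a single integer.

Counting measure assigns mu_c(E) = |E| (number of elements) when E is finite.
B has 2 element(s), so mu_c(B) = 2.

2


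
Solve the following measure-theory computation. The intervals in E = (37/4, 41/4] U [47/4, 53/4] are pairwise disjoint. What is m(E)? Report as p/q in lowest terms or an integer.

For pairwise disjoint intervals, m(union_i I_i) = sum_i m(I_i),
and m is invariant under swapping open/closed endpoints (single points have measure 0).
So m(E) = sum_i (b_i - a_i).
  I_1 has length 41/4 - 37/4 = 1.
  I_2 has length 53/4 - 47/4 = 3/2.
Summing:
  m(E) = 1 + 3/2 = 5/2.

5/2


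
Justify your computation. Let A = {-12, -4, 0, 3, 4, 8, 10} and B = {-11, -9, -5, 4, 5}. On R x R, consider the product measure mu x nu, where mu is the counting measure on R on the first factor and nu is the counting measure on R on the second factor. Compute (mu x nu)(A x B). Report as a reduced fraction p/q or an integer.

For a measurable rectangle A x B, the product measure satisfies
  (mu x nu)(A x B) = mu(A) * nu(B).
  mu(A) = 7.
  nu(B) = 5.
  (mu x nu)(A x B) = 7 * 5 = 35.

35


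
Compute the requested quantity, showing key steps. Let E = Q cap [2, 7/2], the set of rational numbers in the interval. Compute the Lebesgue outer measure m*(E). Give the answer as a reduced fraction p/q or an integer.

E = Q cap [2, 7/2] is a subset of Q, which is countable. Enumerate Q = {q_1, q_2, ...}; for any eps > 0, cover q_k by the open interval (q_k - eps/2^(k+1), q_k + eps/2^(k+1)), of length eps/2^k. The total cover length is sum_{k>=1} eps/2^k = eps. Hence m*(E) <= m*(Q) <= eps for every eps > 0, and since outer measure is non-negative, m*(E) = 0.

0


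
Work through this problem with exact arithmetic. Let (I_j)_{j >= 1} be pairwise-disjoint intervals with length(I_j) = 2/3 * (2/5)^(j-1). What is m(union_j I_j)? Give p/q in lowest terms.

By countable additivity of the Lebesgue measure on pairwise disjoint measurable sets,
  m(union_{j >= 1} I_j) = sum_{j >= 1} m(I_j) = sum_{j >= 1} a * r^(j-1),
  with a = 2/3 and r = 2/5.
Since 0 < r = 2/5 < 1, the geometric series converges:
  sum_{j >= 1} a * r^(j-1) = a / (1 - r).
  = 2/3 / (1 - 2/5)
  = 2/3 / (3/5)
  = 10/9.

10/9


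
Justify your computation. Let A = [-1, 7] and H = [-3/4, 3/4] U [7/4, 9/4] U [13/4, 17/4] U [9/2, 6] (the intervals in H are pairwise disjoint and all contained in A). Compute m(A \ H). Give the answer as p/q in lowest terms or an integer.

The ambient interval has length m(A) = 7 - (-1) = 8.
Since the holes are disjoint and sit inside A, by finite additivity
  m(H) = sum_i (b_i - a_i), and m(A \ H) = m(A) - m(H).
Computing the hole measures:
  m(H_1) = 3/4 - (-3/4) = 3/2.
  m(H_2) = 9/4 - 7/4 = 1/2.
  m(H_3) = 17/4 - 13/4 = 1.
  m(H_4) = 6 - 9/2 = 3/2.
Summed: m(H) = 3/2 + 1/2 + 1 + 3/2 = 9/2.
So m(A \ H) = 8 - 9/2 = 7/2.

7/2


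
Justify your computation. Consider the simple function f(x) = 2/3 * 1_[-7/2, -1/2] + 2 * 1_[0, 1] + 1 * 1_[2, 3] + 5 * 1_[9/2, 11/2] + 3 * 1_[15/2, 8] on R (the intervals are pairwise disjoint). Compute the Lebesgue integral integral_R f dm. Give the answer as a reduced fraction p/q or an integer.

For a simple function f = sum_i c_i * 1_{A_i} with disjoint A_i,
  integral f dm = sum_i c_i * m(A_i).
Lengths of the A_i:
  m(A_1) = -1/2 - (-7/2) = 3.
  m(A_2) = 1 - 0 = 1.
  m(A_3) = 3 - 2 = 1.
  m(A_4) = 11/2 - 9/2 = 1.
  m(A_5) = 8 - 15/2 = 1/2.
Contributions c_i * m(A_i):
  (2/3) * (3) = 2.
  (2) * (1) = 2.
  (1) * (1) = 1.
  (5) * (1) = 5.
  (3) * (1/2) = 3/2.
Total: 2 + 2 + 1 + 5 + 3/2 = 23/2.

23/2


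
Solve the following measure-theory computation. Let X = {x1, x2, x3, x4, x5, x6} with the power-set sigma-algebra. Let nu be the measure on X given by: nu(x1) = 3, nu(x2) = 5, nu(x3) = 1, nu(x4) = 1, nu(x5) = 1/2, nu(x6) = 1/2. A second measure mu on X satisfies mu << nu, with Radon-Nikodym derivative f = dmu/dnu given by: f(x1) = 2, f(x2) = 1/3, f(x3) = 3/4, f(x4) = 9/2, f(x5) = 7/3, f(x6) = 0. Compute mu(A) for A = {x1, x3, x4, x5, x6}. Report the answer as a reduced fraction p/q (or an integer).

By the defining property of the Radon-Nikodym derivative, for every measurable set A,
  mu(A) = integral_A f dnu.
Since nu is a discrete measure concentrated on the atoms of X, the integral over A reduces to the sum
  mu(A) = sum_{x in A} f(x) * nu({x}).
Computing each term:
  x1: f(x1) * nu(x1) = 2 * 3 = 6.
  x3: f(x3) * nu(x3) = 3/4 * 1 = 3/4.
  x4: f(x4) * nu(x4) = 9/2 * 1 = 9/2.
  x5: f(x5) * nu(x5) = 7/3 * 1/2 = 7/6.
  x6: f(x6) * nu(x6) = 0 * 1/2 = 0.
Summing: mu(A) = 6 + 3/4 + 9/2 + 7/6 + 0 = 149/12.

149/12


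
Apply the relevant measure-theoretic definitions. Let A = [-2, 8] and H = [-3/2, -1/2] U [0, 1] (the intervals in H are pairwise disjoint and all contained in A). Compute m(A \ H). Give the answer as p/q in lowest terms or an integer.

The ambient interval has length m(A) = 8 - (-2) = 10.
Since the holes are disjoint and sit inside A, by finite additivity
  m(H) = sum_i (b_i - a_i), and m(A \ H) = m(A) - m(H).
Computing the hole measures:
  m(H_1) = -1/2 - (-3/2) = 1.
  m(H_2) = 1 - 0 = 1.
Summed: m(H) = 1 + 1 = 2.
So m(A \ H) = 10 - 2 = 8.

8


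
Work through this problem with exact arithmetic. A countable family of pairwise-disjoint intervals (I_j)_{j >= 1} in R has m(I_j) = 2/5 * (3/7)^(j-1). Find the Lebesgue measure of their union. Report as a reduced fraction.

By countable additivity of the Lebesgue measure on pairwise disjoint measurable sets,
  m(union_{j >= 1} I_j) = sum_{j >= 1} m(I_j) = sum_{j >= 1} a * r^(j-1),
  with a = 2/5 and r = 3/7.
Since 0 < r = 3/7 < 1, the geometric series converges:
  sum_{j >= 1} a * r^(j-1) = a / (1 - r).
  = 2/5 / (1 - 3/7)
  = 2/5 / (4/7)
  = 7/10.

7/10


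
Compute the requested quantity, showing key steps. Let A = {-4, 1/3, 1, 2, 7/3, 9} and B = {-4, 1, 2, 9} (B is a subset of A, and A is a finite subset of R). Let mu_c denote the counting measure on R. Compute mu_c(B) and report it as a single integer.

Counting measure assigns mu_c(E) = |E| (number of elements) when E is finite.
B has 4 element(s), so mu_c(B) = 4.

4


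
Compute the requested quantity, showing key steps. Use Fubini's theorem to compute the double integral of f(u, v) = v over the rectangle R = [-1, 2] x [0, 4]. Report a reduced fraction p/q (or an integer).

f(u, v) is a tensor product of a function of u and a function of v, and both factors are bounded continuous (hence Lebesgue integrable) on the rectangle, so Fubini's theorem applies:
  integral_R f d(m x m) = (integral_a1^b1 1 du) * (integral_a2^b2 v dv).
Inner integral in u: integral_{-1}^{2} 1 du = (2^1 - (-1)^1)/1
  = 3.
Inner integral in v: integral_{0}^{4} v dv = (4^2 - 0^2)/2
  = 8.
Product: (3) * (8) = 24.

24


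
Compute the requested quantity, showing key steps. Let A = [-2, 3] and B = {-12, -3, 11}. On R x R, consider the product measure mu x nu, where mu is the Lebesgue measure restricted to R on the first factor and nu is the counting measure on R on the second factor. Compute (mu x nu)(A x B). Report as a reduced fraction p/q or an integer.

For a measurable rectangle A x B, the product measure satisfies
  (mu x nu)(A x B) = mu(A) * nu(B).
  mu(A) = 5.
  nu(B) = 3.
  (mu x nu)(A x B) = 5 * 3 = 15.

15


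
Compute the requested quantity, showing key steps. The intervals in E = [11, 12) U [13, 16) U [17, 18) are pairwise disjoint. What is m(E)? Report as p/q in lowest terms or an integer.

For pairwise disjoint intervals, m(union_i I_i) = sum_i m(I_i),
and m is invariant under swapping open/closed endpoints (single points have measure 0).
So m(E) = sum_i (b_i - a_i).
  I_1 has length 12 - 11 = 1.
  I_2 has length 16 - 13 = 3.
  I_3 has length 18 - 17 = 1.
Summing:
  m(E) = 1 + 3 + 1 = 5.

5


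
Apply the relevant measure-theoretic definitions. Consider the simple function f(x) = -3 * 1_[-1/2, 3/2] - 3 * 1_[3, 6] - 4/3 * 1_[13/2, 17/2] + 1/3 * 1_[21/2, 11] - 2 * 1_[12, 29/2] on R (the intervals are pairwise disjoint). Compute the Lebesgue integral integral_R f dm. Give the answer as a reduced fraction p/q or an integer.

For a simple function f = sum_i c_i * 1_{A_i} with disjoint A_i,
  integral f dm = sum_i c_i * m(A_i).
Lengths of the A_i:
  m(A_1) = 3/2 - (-1/2) = 2.
  m(A_2) = 6 - 3 = 3.
  m(A_3) = 17/2 - 13/2 = 2.
  m(A_4) = 11 - 21/2 = 1/2.
  m(A_5) = 29/2 - 12 = 5/2.
Contributions c_i * m(A_i):
  (-3) * (2) = -6.
  (-3) * (3) = -9.
  (-4/3) * (2) = -8/3.
  (1/3) * (1/2) = 1/6.
  (-2) * (5/2) = -5.
Total: -6 - 9 - 8/3 + 1/6 - 5 = -45/2.

-45/2


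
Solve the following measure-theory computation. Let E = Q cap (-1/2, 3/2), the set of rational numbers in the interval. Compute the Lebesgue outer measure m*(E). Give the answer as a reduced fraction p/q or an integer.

Q cap (-1/2, 3/2) is countable; list its elements as q_1, q_2, ... . Fix eps > 0 and cover the k-th point by an interval of length eps * 2^(-k). The cover has total length eps * sum_{k>=1} 2^(-k) = eps, so by definition of outer measure m*(Q cap (-1/2, 3/2)) <= eps. Since eps was arbitrary and m* >= 0, the outer measure is 0.

0


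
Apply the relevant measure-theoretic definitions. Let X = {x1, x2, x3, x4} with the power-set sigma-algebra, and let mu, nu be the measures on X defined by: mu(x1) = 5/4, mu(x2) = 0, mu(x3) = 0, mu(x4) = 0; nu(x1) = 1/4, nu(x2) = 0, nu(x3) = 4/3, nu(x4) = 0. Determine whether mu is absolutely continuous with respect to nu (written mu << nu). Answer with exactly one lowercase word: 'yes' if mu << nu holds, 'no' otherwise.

mu << nu means: every nu-null measurable set is also mu-null; equivalently, for every atom x, if nu({x}) = 0 then mu({x}) = 0.
Checking each atom:
  x1: nu = 1/4 > 0 -> no constraint.
  x2: nu = 0, mu = 0 -> consistent with mu << nu.
  x3: nu = 4/3 > 0 -> no constraint.
  x4: nu = 0, mu = 0 -> consistent with mu << nu.
No atom violates the condition. Therefore mu << nu.

yes


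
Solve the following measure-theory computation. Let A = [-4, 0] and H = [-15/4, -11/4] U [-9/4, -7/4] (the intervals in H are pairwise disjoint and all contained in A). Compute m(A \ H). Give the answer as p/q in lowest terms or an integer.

The ambient interval has length m(A) = 0 - (-4) = 4.
Since the holes are disjoint and sit inside A, by finite additivity
  m(H) = sum_i (b_i - a_i), and m(A \ H) = m(A) - m(H).
Computing the hole measures:
  m(H_1) = -11/4 - (-15/4) = 1.
  m(H_2) = -7/4 - (-9/4) = 1/2.
Summed: m(H) = 1 + 1/2 = 3/2.
So m(A \ H) = 4 - 3/2 = 5/2.

5/2


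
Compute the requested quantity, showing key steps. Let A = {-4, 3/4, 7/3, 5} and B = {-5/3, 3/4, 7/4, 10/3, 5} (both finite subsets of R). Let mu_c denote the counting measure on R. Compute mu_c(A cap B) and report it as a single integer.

Counting measure on a finite set equals cardinality. mu_c(A cap B) = |A cap B| (elements appearing in both).
Enumerating the elements of A that also lie in B gives 2 element(s).
So mu_c(A cap B) = 2.

2


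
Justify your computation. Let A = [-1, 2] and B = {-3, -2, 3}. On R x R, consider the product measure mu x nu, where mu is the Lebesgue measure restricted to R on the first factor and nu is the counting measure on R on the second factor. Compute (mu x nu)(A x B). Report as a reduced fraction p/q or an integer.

For a measurable rectangle A x B, the product measure satisfies
  (mu x nu)(A x B) = mu(A) * nu(B).
  mu(A) = 3.
  nu(B) = 3.
  (mu x nu)(A x B) = 3 * 3 = 9.

9


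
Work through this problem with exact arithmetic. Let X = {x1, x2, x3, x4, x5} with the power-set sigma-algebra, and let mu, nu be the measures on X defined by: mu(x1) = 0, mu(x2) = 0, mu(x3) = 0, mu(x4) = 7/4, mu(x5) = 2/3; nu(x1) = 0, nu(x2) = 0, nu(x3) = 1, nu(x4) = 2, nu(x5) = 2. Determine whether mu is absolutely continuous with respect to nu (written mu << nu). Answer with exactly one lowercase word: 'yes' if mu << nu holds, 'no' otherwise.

mu << nu means: every nu-null measurable set is also mu-null; equivalently, for every atom x, if nu({x}) = 0 then mu({x}) = 0.
Checking each atom:
  x1: nu = 0, mu = 0 -> consistent with mu << nu.
  x2: nu = 0, mu = 0 -> consistent with mu << nu.
  x3: nu = 1 > 0 -> no constraint.
  x4: nu = 2 > 0 -> no constraint.
  x5: nu = 2 > 0 -> no constraint.
No atom violates the condition. Therefore mu << nu.

yes


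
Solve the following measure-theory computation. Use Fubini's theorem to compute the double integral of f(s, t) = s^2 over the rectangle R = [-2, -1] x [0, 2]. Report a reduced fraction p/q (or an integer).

f(s, t) is a tensor product of a function of s and a function of t, and both factors are bounded continuous (hence Lebesgue integrable) on the rectangle, so Fubini's theorem applies:
  integral_R f d(m x m) = (integral_a1^b1 s^2 ds) * (integral_a2^b2 1 dt).
Inner integral in s: integral_{-2}^{-1} s^2 ds = ((-1)^3 - (-2)^3)/3
  = 7/3.
Inner integral in t: integral_{0}^{2} 1 dt = (2^1 - 0^1)/1
  = 2.
Product: (7/3) * (2) = 14/3.

14/3


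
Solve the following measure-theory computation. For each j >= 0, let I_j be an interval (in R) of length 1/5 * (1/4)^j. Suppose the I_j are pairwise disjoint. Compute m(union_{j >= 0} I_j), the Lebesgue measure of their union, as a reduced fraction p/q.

By countable additivity of the Lebesgue measure on pairwise disjoint measurable sets,
  m(union_{j >= 0} I_j) = sum_{j >= 0} m(I_j) = sum_{j >= 0} a * r^j,
  with a = 1/5 and r = 1/4.
Since 0 < r = 1/4 < 1, the geometric series converges:
  sum_{j >= 0} a * r^j = a / (1 - r).
  = 1/5 / (1 - 1/4)
  = 1/5 / (3/4)
  = 4/15.

4/15


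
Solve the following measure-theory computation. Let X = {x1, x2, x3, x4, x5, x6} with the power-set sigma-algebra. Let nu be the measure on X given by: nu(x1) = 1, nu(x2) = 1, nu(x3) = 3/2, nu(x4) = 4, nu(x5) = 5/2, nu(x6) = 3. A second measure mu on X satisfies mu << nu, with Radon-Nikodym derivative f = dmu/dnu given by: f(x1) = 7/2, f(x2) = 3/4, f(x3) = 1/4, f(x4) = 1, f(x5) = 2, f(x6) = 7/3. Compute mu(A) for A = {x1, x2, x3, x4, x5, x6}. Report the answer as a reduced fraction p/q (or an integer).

By the defining property of the Radon-Nikodym derivative, for every measurable set A,
  mu(A) = integral_A f dnu.
Since nu is a discrete measure concentrated on the atoms of X, the integral over A reduces to the sum
  mu(A) = sum_{x in A} f(x) * nu({x}).
Computing each term:
  x1: f(x1) * nu(x1) = 7/2 * 1 = 7/2.
  x2: f(x2) * nu(x2) = 3/4 * 1 = 3/4.
  x3: f(x3) * nu(x3) = 1/4 * 3/2 = 3/8.
  x4: f(x4) * nu(x4) = 1 * 4 = 4.
  x5: f(x5) * nu(x5) = 2 * 5/2 = 5.
  x6: f(x6) * nu(x6) = 7/3 * 3 = 7.
Summing: mu(A) = 7/2 + 3/4 + 3/8 + 4 + 5 + 7 = 165/8.

165/8


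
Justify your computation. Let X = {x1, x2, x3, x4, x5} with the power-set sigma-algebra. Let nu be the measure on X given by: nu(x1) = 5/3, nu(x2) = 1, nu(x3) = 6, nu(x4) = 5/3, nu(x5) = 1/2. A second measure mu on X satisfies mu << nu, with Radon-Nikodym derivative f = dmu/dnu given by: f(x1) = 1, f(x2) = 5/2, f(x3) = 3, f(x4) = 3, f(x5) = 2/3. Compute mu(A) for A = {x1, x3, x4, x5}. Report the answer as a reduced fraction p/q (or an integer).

By the defining property of the Radon-Nikodym derivative, for every measurable set A,
  mu(A) = integral_A f dnu.
Since nu is a discrete measure concentrated on the atoms of X, the integral over A reduces to the sum
  mu(A) = sum_{x in A} f(x) * nu({x}).
Computing each term:
  x1: f(x1) * nu(x1) = 1 * 5/3 = 5/3.
  x3: f(x3) * nu(x3) = 3 * 6 = 18.
  x4: f(x4) * nu(x4) = 3 * 5/3 = 5.
  x5: f(x5) * nu(x5) = 2/3 * 1/2 = 1/3.
Summing: mu(A) = 5/3 + 18 + 5 + 1/3 = 25.

25


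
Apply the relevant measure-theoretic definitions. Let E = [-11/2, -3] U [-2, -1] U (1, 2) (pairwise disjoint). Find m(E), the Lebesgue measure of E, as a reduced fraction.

For pairwise disjoint intervals, m(union_i I_i) = sum_i m(I_i),
and m is invariant under swapping open/closed endpoints (single points have measure 0).
So m(E) = sum_i (b_i - a_i).
  I_1 has length -3 - (-11/2) = 5/2.
  I_2 has length -1 - (-2) = 1.
  I_3 has length 2 - 1 = 1.
Summing:
  m(E) = 5/2 + 1 + 1 = 9/2.

9/2


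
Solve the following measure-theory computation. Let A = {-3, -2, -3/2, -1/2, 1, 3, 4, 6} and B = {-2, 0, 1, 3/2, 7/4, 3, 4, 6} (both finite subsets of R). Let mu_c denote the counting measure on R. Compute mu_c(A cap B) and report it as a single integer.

Counting measure on a finite set equals cardinality. mu_c(A cap B) = |A cap B| (elements appearing in both).
Enumerating the elements of A that also lie in B gives 5 element(s).
So mu_c(A cap B) = 5.

5


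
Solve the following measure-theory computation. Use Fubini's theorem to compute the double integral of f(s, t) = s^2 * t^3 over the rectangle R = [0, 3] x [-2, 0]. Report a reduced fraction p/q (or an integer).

f(s, t) is a tensor product of a function of s and a function of t, and both factors are bounded continuous (hence Lebesgue integrable) on the rectangle, so Fubini's theorem applies:
  integral_R f d(m x m) = (integral_a1^b1 s^2 ds) * (integral_a2^b2 t^3 dt).
Inner integral in s: integral_{0}^{3} s^2 ds = (3^3 - 0^3)/3
  = 9.
Inner integral in t: integral_{-2}^{0} t^3 dt = (0^4 - (-2)^4)/4
  = -4.
Product: (9) * (-4) = -36.

-36


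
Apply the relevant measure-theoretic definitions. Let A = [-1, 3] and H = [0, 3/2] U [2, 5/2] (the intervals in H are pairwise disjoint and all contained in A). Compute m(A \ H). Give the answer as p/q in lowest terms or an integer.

The ambient interval has length m(A) = 3 - (-1) = 4.
Since the holes are disjoint and sit inside A, by finite additivity
  m(H) = sum_i (b_i - a_i), and m(A \ H) = m(A) - m(H).
Computing the hole measures:
  m(H_1) = 3/2 - 0 = 3/2.
  m(H_2) = 5/2 - 2 = 1/2.
Summed: m(H) = 3/2 + 1/2 = 2.
So m(A \ H) = 4 - 2 = 2.

2


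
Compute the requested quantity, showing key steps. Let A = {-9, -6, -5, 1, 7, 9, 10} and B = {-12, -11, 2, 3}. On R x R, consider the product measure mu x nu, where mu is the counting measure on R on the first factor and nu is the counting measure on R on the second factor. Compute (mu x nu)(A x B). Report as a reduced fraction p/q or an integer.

For a measurable rectangle A x B, the product measure satisfies
  (mu x nu)(A x B) = mu(A) * nu(B).
  mu(A) = 7.
  nu(B) = 4.
  (mu x nu)(A x B) = 7 * 4 = 28.

28


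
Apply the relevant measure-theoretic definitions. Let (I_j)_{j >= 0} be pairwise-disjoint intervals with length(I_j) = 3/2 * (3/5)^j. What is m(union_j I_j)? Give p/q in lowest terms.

By countable additivity of the Lebesgue measure on pairwise disjoint measurable sets,
  m(union_{j >= 0} I_j) = sum_{j >= 0} m(I_j) = sum_{j >= 0} a * r^j,
  with a = 3/2 and r = 3/5.
Since 0 < r = 3/5 < 1, the geometric series converges:
  sum_{j >= 0} a * r^j = a / (1 - r).
  = 3/2 / (1 - 3/5)
  = 3/2 / (2/5)
  = 15/4.

15/4


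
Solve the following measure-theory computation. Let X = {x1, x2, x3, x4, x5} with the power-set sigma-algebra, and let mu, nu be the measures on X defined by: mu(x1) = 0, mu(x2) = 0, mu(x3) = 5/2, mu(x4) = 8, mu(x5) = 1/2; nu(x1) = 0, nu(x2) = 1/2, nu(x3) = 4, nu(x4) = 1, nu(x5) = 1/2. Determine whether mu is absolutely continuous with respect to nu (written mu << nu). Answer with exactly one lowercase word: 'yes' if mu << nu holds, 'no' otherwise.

mu << nu means: every nu-null measurable set is also mu-null; equivalently, for every atom x, if nu({x}) = 0 then mu({x}) = 0.
Checking each atom:
  x1: nu = 0, mu = 0 -> consistent with mu << nu.
  x2: nu = 1/2 > 0 -> no constraint.
  x3: nu = 4 > 0 -> no constraint.
  x4: nu = 1 > 0 -> no constraint.
  x5: nu = 1/2 > 0 -> no constraint.
No atom violates the condition. Therefore mu << nu.

yes


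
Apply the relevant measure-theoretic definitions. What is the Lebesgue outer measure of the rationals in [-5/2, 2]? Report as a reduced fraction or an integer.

E = Q cap [-5/2, 2] is a subset of Q, which is countable. Enumerate Q = {q_1, q_2, ...}; for any eps > 0, cover q_k by the open interval (q_k - eps/2^(k+1), q_k + eps/2^(k+1)), of length eps/2^k. The total cover length is sum_{k>=1} eps/2^k = eps. Hence m*(E) <= m*(Q) <= eps for every eps > 0, and since outer measure is non-negative, m*(E) = 0.

0


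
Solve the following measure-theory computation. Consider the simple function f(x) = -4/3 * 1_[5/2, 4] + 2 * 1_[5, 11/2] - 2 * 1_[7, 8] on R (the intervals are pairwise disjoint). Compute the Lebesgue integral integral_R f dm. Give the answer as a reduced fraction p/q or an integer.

For a simple function f = sum_i c_i * 1_{A_i} with disjoint A_i,
  integral f dm = sum_i c_i * m(A_i).
Lengths of the A_i:
  m(A_1) = 4 - 5/2 = 3/2.
  m(A_2) = 11/2 - 5 = 1/2.
  m(A_3) = 8 - 7 = 1.
Contributions c_i * m(A_i):
  (-4/3) * (3/2) = -2.
  (2) * (1/2) = 1.
  (-2) * (1) = -2.
Total: -2 + 1 - 2 = -3.

-3


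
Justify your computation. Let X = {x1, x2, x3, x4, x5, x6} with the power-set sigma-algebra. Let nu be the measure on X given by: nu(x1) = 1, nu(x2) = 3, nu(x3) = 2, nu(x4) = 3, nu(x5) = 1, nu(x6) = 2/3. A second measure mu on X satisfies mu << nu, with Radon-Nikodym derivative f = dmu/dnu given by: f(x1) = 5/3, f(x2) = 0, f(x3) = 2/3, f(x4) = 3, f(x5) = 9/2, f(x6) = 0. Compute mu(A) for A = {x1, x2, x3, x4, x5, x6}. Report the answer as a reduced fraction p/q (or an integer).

By the defining property of the Radon-Nikodym derivative, for every measurable set A,
  mu(A) = integral_A f dnu.
Since nu is a discrete measure concentrated on the atoms of X, the integral over A reduces to the sum
  mu(A) = sum_{x in A} f(x) * nu({x}).
Computing each term:
  x1: f(x1) * nu(x1) = 5/3 * 1 = 5/3.
  x2: f(x2) * nu(x2) = 0 * 3 = 0.
  x3: f(x3) * nu(x3) = 2/3 * 2 = 4/3.
  x4: f(x4) * nu(x4) = 3 * 3 = 9.
  x5: f(x5) * nu(x5) = 9/2 * 1 = 9/2.
  x6: f(x6) * nu(x6) = 0 * 2/3 = 0.
Summing: mu(A) = 5/3 + 0 + 4/3 + 9 + 9/2 + 0 = 33/2.

33/2


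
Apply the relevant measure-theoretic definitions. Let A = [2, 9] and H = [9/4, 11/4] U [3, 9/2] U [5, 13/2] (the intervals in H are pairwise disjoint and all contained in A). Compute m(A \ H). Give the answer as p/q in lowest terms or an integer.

The ambient interval has length m(A) = 9 - 2 = 7.
Since the holes are disjoint and sit inside A, by finite additivity
  m(H) = sum_i (b_i - a_i), and m(A \ H) = m(A) - m(H).
Computing the hole measures:
  m(H_1) = 11/4 - 9/4 = 1/2.
  m(H_2) = 9/2 - 3 = 3/2.
  m(H_3) = 13/2 - 5 = 3/2.
Summed: m(H) = 1/2 + 3/2 + 3/2 = 7/2.
So m(A \ H) = 7 - 7/2 = 7/2.

7/2


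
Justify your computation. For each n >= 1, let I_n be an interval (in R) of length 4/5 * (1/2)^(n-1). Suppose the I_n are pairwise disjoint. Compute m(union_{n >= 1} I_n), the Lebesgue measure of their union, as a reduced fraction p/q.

By countable additivity of the Lebesgue measure on pairwise disjoint measurable sets,
  m(union_{n >= 1} I_n) = sum_{n >= 1} m(I_n) = sum_{n >= 1} a * r^(n-1),
  with a = 4/5 and r = 1/2.
Since 0 < r = 1/2 < 1, the geometric series converges:
  sum_{n >= 1} a * r^(n-1) = a / (1 - r).
  = 4/5 / (1 - 1/2)
  = 4/5 / (1/2)
  = 8/5.

8/5


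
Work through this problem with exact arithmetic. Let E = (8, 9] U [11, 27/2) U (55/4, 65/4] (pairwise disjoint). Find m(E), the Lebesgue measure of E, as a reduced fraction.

For pairwise disjoint intervals, m(union_i I_i) = sum_i m(I_i),
and m is invariant under swapping open/closed endpoints (single points have measure 0).
So m(E) = sum_i (b_i - a_i).
  I_1 has length 9 - 8 = 1.
  I_2 has length 27/2 - 11 = 5/2.
  I_3 has length 65/4 - 55/4 = 5/2.
Summing:
  m(E) = 1 + 5/2 + 5/2 = 6.

6


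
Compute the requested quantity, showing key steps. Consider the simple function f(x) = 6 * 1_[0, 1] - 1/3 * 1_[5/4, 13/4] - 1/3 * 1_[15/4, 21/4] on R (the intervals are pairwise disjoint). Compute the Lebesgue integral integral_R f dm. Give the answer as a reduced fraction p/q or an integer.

For a simple function f = sum_i c_i * 1_{A_i} with disjoint A_i,
  integral f dm = sum_i c_i * m(A_i).
Lengths of the A_i:
  m(A_1) = 1 - 0 = 1.
  m(A_2) = 13/4 - 5/4 = 2.
  m(A_3) = 21/4 - 15/4 = 3/2.
Contributions c_i * m(A_i):
  (6) * (1) = 6.
  (-1/3) * (2) = -2/3.
  (-1/3) * (3/2) = -1/2.
Total: 6 - 2/3 - 1/2 = 29/6.

29/6


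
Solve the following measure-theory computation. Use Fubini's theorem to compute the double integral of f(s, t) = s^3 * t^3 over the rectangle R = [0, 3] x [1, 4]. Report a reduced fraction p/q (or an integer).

f(s, t) is a tensor product of a function of s and a function of t, and both factors are bounded continuous (hence Lebesgue integrable) on the rectangle, so Fubini's theorem applies:
  integral_R f d(m x m) = (integral_a1^b1 s^3 ds) * (integral_a2^b2 t^3 dt).
Inner integral in s: integral_{0}^{3} s^3 ds = (3^4 - 0^4)/4
  = 81/4.
Inner integral in t: integral_{1}^{4} t^3 dt = (4^4 - 1^4)/4
  = 255/4.
Product: (81/4) * (255/4) = 20655/16.

20655/16


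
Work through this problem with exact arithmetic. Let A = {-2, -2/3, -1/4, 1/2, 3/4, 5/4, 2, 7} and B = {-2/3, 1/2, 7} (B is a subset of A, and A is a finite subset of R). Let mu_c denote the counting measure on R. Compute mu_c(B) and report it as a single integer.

Counting measure assigns mu_c(E) = |E| (number of elements) when E is finite.
B has 3 element(s), so mu_c(B) = 3.

3
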